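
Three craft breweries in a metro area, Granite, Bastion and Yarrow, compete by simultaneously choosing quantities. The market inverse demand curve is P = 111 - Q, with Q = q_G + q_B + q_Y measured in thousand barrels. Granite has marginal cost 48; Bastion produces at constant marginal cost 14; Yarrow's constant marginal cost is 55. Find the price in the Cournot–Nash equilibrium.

57

Granite's profit: π_G = (111 - Q)q_G - (48q_G). Setting ∂π_G/∂q_G = 0: 63 - 2q_G - (q_B + q_Y) = 0.
Bastion's profit: π_B = (111 - Q)q_B - (14q_B). Setting ∂π_B/∂q_B = 0: 97 - 2q_B - (q_G + q_Y) = 0.
Yarrow's profit: π_Y = (111 - Q)q_Y - (55q_Y). Setting ∂π_Y/∂q_Y = 0: 56 - 2q_Y - (q_G + q_B) = 0.
Adding the 3 first-order conditions: 216 − 4Q = 0, so Q = 54.
Back-substituting: q_G = (63 − 54) = 9, q_B = (97 − 54) = 43, q_Y = (56 − 54) = 2.
Total output Q = 54, so price P = 111 - 54 = 57.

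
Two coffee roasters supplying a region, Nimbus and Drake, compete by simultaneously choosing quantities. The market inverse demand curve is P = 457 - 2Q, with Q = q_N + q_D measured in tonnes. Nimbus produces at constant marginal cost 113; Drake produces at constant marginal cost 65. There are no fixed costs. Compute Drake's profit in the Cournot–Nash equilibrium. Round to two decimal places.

10755.56

Nimbus's profit: π_N = (457 - 2Q)q_N - (113q_N). Setting ∂π_N/∂q_N = 0: 344 - 4q_N - 2(q_D) = 0.
Drake's first-order condition: 392 - 4q_D - 2(q_N) = 0.
So q_N = (344 - 2q_D)/4 and q_D = (392 - 2q_N)/4.
Substituting one into the other gives q_N = 148/3 and q_D = 220/3.
Price P = 457 - 2·(368/3) = 635/3.
Drake's profit: (635/3 - 65)·(220/3) = 10755.5556.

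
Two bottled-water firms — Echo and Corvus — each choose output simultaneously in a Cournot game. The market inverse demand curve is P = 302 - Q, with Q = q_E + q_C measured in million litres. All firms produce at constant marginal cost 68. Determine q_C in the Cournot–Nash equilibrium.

A representative firm's profit is π_i = q_i(302 - Q) - 68q_i.
First-order condition (treating rivals' output as given): 234 - 2q_i - q_j = 0.
By symmetry each firm produces the same amount; substituting q_j = q_i yields q_i = 234/3 = 78.

78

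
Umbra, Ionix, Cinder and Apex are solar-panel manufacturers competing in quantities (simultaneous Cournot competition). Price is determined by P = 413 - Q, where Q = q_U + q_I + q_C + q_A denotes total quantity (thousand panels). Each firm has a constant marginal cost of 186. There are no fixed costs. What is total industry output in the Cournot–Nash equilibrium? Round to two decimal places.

A representative firm's profit is π_i = q_i(413 - Q) - 186q_i.
First-order condition (treating rivals' output as given): 227 - 2q_i - Σ_{j≠i} q_j = 0.
By symmetry each firm produces the same amount; substituting Σ_{j≠i} q_j = 3q_i yields q_i = 227/5.
Total output Q = 227/5 + 227/5 + 227/5 + 227/5 = 908/5.

181.60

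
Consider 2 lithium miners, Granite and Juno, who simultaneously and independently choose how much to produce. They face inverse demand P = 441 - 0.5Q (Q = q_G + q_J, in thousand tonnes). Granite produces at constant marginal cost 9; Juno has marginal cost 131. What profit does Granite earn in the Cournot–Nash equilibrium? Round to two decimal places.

68203.56

Granite's profit: π_G = (441 - 0.5Q)q_G - (9q_G). Setting ∂π_G/∂q_G = 0: 432 - q_G - (1/2)(q_J) = 0.
Juno's first-order condition: 310 - q_J - (1/2)(q_G) = 0.
So q_G = (432 - (1/2)q_J) and q_J = (310 - (1/2)q_G).
Substituting one into the other gives q_G = 1108/3 and q_J = 376/3.
Price P = 441 - (1/2)·(1484/3) = 581/3.
Granite's profit: (581/3 - 9)·(1108/3) = 68203.5556.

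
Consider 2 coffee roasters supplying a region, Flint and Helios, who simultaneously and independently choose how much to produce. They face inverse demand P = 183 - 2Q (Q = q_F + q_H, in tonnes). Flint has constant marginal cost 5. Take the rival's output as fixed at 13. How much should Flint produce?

With the rival's output fixed at 13, Flint's profit is π_F = (183 - 2·13 - 2q_F)q_F - (5q_F) = (157 - 2q_F)q_F - (5q_F).
∂π_F/∂q_F = 152 - 4q_F = 0, so q_F = 38.

38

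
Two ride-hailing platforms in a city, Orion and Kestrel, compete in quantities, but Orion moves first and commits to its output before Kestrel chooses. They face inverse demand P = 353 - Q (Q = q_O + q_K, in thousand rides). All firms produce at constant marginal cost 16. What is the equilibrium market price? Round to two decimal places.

Solve by backward induction. Given q_O, the follower Kestrel maximises π_K = (353 - q_O - q_K)q_K - 16q_K.
Follower FOC: 337 - q_O - 2q_K = 0, so q_K(q_O) = (337 - q_O)/2.
The leader anticipates this reaction. Substituting into P = 353 - Q gives P = 369/2 - (1/2)q_O, so π_O = (369/2 - (1/2)q_O)q_O - 16q_O.
Maximising: ∂π_O/∂q_O = 337/2 - q_O = 0, giving q_O = 337/2.
Then q_K = (337 - 337/2)/2 = 337/4.
Total output Q = 1011/4, so price P = 353 - 1011/4 = 401/4.

100.25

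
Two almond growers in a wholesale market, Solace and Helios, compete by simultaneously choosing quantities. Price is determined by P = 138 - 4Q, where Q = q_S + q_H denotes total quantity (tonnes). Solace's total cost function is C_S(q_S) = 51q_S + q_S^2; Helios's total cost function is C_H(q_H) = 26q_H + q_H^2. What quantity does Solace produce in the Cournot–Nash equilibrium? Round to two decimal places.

Solace's profit: π_S = (138 - 4Q)q_S - (51q_S + q_S²). Setting ∂π_S/∂q_S = 0: 87 - 10q_S - 4(q_H) = 0.
Helios's profit: π_H = (138 - 4Q)q_H - (26q_H + q_H²). Setting ∂π_H/∂q_H = 0: 112 - 10q_H - 4(q_S) = 0.
So q_S = (87 - 4q_H)/10 and q_H = (112 - 4q_S)/10.
Solving the pair: q_S = 211/42, q_H = 193/21.

5.02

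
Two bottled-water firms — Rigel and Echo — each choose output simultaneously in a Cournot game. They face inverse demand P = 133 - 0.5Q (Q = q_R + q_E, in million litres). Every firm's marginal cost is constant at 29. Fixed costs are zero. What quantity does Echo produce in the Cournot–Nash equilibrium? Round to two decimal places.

Each firm earns π_i = (133 - 0.5Q)q_i - 29q_i.
First-order condition (treating rivals' output as given): 104 - q_i - (1/2)q_j = 0.
With identical firms every q_j equals q_i, so q_j = q_i and 104 = (3/2)q_i, giving q_i = 208/3.

69.33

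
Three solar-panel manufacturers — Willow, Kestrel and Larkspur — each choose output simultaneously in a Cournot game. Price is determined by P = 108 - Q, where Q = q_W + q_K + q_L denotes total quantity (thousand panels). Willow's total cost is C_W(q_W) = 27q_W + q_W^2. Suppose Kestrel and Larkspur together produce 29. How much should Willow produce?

With rivals' combined output fixed at 29, Willow's profit is π_W = (108 - 29 - q_W)q_W - (27q_W + q_W²) = (79 - q_W)q_W - (27q_W + q_W²).
∂π_W/∂q_W = 52 - 4q_W = 0, so q_W = 13.

13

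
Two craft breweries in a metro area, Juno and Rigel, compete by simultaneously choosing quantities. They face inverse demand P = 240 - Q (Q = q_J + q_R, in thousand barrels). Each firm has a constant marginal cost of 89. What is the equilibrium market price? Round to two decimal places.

139.33

Each firm earns π_i = (240 - Q)q_i - 89q_i.
First-order condition (treating rivals' output as given): 151 - 2q_i - q_j = 0.
By symmetry each firm produces the same amount; substituting q_j = q_i yields q_i = 151/3.
Total output Q = 302/3, so price P = 240 - 302/3 = 418/3.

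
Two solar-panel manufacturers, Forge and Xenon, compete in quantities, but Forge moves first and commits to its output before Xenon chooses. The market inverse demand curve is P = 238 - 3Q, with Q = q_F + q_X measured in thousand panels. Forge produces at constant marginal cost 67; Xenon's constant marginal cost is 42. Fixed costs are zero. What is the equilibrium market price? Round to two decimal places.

103.50

The follower Xenon best-responds to any q_F: π_X = (238 - 3Q)q_X - 42q_X.
∂π_X/∂q_X = 196 - 3q_F - 6q_X = 0 gives the reaction function q_X = (196 - 3q_F)/6.
The leader anticipates this reaction. Substituting into P = 238 - 3Q gives P = 140 - (3/2)q_F, so π_F = (140 - (3/2)q_F)q_F - 67q_F.
The leader's first-order condition 73 - 3q_F = 0 yields q_F = 73/3.
Then q_X = (196 - 3·(73/3))/6 = 41/2.
Total output Q = 269/6, so price P = 238 - 3·(269/6) = 207/2.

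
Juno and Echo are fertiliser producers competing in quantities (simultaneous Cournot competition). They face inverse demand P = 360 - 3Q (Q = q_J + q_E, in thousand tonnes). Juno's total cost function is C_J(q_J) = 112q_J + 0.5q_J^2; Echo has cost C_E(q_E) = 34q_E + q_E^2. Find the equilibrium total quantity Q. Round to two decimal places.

54.13

Juno's profit: π_J = (360 - 3Q)q_J - (112q_J + (1/2)q_J²). Setting ∂π_J/∂q_J = 0: 248 - 7q_J - 3(q_E) = 0.
Echo's first-order condition: 326 - 8q_E - 3(q_J) = 0.
So q_J = (248 - 3q_E)/7 and q_E = (326 - 3q_J)/8.
Substituting one into the other gives q_J = 1006/47 and q_E = 1538/47.
Total output Q = 1006/47 + 1538/47 = 54.1277.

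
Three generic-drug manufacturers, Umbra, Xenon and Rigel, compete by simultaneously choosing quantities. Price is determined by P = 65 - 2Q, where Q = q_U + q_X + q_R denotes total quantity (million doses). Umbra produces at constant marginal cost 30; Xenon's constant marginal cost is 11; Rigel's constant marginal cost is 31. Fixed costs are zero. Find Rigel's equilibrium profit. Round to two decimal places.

Umbra's profit: π_U = (65 - 2Q)q_U - (30q_U). Setting ∂π_U/∂q_U = 0: 35 - 4q_U - 2(q_X + q_R) = 0.
Xenon's profit: π_X = (65 - 2Q)q_X - (11q_X). Setting ∂π_X/∂q_X = 0: 54 - 4q_X - 2(q_U + q_R) = 0.
Rigel's first-order condition: 34 - 4q_R - 2(q_U + q_X) = 0.
Adding the 3 conditions: 123 − 4Q − 4Q = 0, i.e. Q = 123/8.
Back-substituting: q_U = (35 − 123/4)/2 = 17/8, q_X = (54 − 123/4)/2 = 93/8, q_R = (34 − 123/4)/2 = 13/8.
Price P = 65 - 2·(123/8) = 137/4.
Rigel's profit: (137/4 - 31)·(13/8) = 169/32.

5.28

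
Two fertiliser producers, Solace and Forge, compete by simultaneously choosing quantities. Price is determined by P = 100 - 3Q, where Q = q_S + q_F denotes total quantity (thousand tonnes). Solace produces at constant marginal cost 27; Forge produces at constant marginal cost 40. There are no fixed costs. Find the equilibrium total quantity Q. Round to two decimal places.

14.78

Solace's profit: π_S = (100 - 3Q)q_S - (27q_S). Setting ∂π_S/∂q_S = 0: 73 - 6q_S - 3(q_F) = 0.
Forge's first-order condition: 60 - 6q_F - 3(q_S) = 0.
So q_S = (73 - 3q_F)/6 and q_F = (60 - 3q_S)/6.
Substituting one into the other gives q_S = 86/9 and q_F = 47/9.
Total output Q = 86/9 + 47/9 = 133/9.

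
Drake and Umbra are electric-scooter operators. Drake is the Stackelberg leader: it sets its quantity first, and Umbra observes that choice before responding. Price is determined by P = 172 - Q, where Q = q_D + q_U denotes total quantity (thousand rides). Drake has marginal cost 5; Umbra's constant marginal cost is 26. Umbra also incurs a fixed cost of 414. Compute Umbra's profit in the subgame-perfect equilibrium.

262

The follower Umbra best-responds to any q_D: π_U = (172 - Q)q_U - 26q_U.
∂π_U/∂q_U = 146 - q_D - 2q_U = 0 gives the reaction function q_U = (146 - q_D)/2.
Drake substitutes q_U(q_D) into its own profit: π_D = q_D(172 - q_D - (146 - q_D)/2) - 5q_D = (99 - (1/2)q_D)q_D - 5q_D.
Leader FOC: 94 - q_D = 0, so q_D = 94.
Then q_U = (146 - 94)/2 = 26.
Price P = 172 - 120 = 52.
Umbra's profit: (52 - 26)·26 - 414 = 262.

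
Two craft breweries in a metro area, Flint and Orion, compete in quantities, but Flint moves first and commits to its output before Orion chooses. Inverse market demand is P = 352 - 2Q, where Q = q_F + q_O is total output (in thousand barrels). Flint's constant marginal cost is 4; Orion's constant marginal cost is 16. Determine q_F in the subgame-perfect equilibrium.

The follower Orion best-responds to any q_F: π_O = (352 - 2Q)q_O - 16q_O.
Follower FOC: 336 - 2q_F - 4q_O = 0, so q_O(q_F) = (336 - 2q_F)/4.
Flint substitutes q_O(q_F) into its own profit: π_F = q_F(352 - 2q_F - (336 - 2q_F)/2) - 4q_F = (184 - q_F)q_F - 4q_F.
Leader FOC: 180 - 2q_F = 0, so q_F = 90.
Then q_O = (336 - 2·90)/4 = 39.

90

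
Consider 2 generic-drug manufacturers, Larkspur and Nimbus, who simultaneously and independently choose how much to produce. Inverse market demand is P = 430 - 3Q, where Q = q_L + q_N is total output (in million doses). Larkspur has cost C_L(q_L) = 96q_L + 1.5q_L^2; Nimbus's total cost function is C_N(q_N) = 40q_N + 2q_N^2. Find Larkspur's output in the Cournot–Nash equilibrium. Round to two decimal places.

Larkspur's profit: π_L = (430 - 3Q)q_L - (96q_L + (3/2)q_L²). Setting ∂π_L/∂q_L = 0: 334 - 9q_L - 3(q_N) = 0.
Nimbus's first-order condition: 390 - 10q_N - 3(q_L) = 0.
Best responses: q_L = (334 - 3q_N)/9, q_N = (390 - 3q_L)/10.
Solving the pair: q_L = 26.7901, q_N = 836/27.

26.79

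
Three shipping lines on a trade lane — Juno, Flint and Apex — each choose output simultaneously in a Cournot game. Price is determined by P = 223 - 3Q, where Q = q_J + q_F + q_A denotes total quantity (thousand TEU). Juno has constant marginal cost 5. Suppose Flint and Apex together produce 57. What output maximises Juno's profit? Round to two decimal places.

7.83

With rivals' combined output fixed at 57, Juno's profit is π_J = (223 - 3·57 - 3q_J)q_J - (5q_J) = (52 - 3q_J)q_J - (5q_J).
∂π_J/∂q_J = 47 - 6q_J = 0, so q_J = 47/6.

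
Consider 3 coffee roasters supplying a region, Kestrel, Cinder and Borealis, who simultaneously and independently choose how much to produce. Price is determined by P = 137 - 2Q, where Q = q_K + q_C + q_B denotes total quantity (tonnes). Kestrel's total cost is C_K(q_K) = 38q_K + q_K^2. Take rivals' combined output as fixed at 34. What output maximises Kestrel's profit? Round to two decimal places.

5.17

With rivals' combined output fixed at 34, Kestrel's profit is π_K = (137 - 2·34 - 2q_K)q_K - (38q_K + q_K²) = (69 - 2q_K)q_K - (38q_K + q_K²).
∂π_K/∂q_K = 31 - 6q_K = 0, so q_K = 31/6.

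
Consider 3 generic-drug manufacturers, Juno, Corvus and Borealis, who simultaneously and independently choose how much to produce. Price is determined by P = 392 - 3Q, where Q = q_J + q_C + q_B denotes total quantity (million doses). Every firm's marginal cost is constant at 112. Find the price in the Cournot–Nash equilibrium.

182

A representative firm's profit is π_i = q_i(392 - 3Q) - 112q_i.
First-order condition (treating rivals' output as given): 280 - 6q_i - 3·Σ_{j≠i} q_j = 0.
By symmetry each firm produces the same amount; substituting Σ_{j≠i} q_j = 2q_i yields q_i = 280/12 = 70/3.
Total output Q = 70, so price P = 392 - 3·70 = 182.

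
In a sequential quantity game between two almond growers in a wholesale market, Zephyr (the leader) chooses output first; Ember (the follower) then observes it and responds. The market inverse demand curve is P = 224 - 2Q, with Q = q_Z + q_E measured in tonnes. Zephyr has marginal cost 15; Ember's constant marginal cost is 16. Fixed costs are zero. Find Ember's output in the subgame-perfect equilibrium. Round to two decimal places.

25.75

Solve by backward induction. Given q_Z, the follower Ember maximises π_E = (224 - 2q_Z - 2q_E)q_E - 16q_E.
Follower FOC: 208 - 2q_Z - 4q_E = 0, so q_E(q_Z) = (208 - 2q_Z)/4.
Zephyr substitutes q_E(q_Z) into its own profit: π_Z = q_Z(224 - 2q_Z - (208 - 2q_Z)/2) - 15q_Z = (120 - q_Z)q_Z - 15q_Z.
Leader FOC: 105 - 2q_Z = 0, so q_Z = 105/2.
Then q_E = (208 - 2·(105/2))/4 = 103/4.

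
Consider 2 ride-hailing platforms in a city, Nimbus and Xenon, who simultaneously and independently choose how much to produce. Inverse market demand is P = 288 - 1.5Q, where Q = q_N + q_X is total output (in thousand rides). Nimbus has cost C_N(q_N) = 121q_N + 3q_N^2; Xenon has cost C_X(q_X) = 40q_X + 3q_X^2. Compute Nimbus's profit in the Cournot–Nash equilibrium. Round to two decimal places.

Nimbus's profit: π_N = (288 - 1.5Q)q_N - (121q_N + 3q_N²). Setting ∂π_N/∂q_N = 0: 167 - 9q_N - (3/2)(q_X) = 0.
Xenon's profit: π_X = (288 - 1.5Q)q_X - (40q_X + 3q_X²). Setting ∂π_X/∂q_X = 0: 248 - 9q_X - (3/2)(q_N) = 0.
So q_N = (167 - (3/2)q_X)/9 and q_X = (248 - (3/2)q_N)/9.
Solving the pair: q_N = 1508/105, q_X = 25.1619.
Price P = 288 - (3/2)·(830/21) = 1601/7.
Nimbus's profit: (1601/7)·(1508/105) - 121·(1508/105) - 3(1508/105)² = 928.1894.

928.19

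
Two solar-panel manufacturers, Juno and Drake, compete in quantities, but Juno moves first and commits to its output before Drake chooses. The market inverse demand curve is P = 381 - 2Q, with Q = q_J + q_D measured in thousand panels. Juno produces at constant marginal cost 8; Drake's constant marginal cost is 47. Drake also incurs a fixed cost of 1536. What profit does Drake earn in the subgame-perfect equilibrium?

The follower Drake best-responds to any q_J: π_D = (381 - 2Q)q_D - 47q_D.
∂π_D/∂q_D = 334 - 2q_J - 4q_D = 0 gives the reaction function q_D = (334 - 2q_J)/4.
Juno substitutes q_D(q_J) into its own profit: π_J = q_J(381 - 2q_J - (334 - 2q_J)/2) - 8q_J = (214 - q_J)q_J - 8q_J.
Leader FOC: 206 - 2q_J = 0, so q_J = 103.
Then q_D = (334 - 2·103)/4 = 32.
Price P = 381 - 2·135 = 111.
Drake's profit: (111 - 47)·32 - 1536 = 512.

512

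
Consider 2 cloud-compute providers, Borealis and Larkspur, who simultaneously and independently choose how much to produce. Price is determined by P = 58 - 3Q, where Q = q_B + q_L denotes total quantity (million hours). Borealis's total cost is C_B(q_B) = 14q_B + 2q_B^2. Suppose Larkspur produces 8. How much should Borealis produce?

With the rival's output fixed at 8, Borealis's profit is π_B = (58 - 3·8 - 3q_B)q_B - (14q_B + 2q_B²) = (34 - 3q_B)q_B - (14q_B + 2q_B²).
∂π_B/∂q_B = 20 - 10q_B = 0, so q_B = 2.

2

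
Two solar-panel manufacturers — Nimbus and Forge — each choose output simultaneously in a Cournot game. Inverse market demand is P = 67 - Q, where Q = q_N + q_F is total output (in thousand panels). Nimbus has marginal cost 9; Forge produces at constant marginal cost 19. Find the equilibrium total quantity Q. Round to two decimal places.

35.33

Nimbus's profit: π_N = (67 - Q)q_N - (9q_N). Setting ∂π_N/∂q_N = 0: 58 - 2q_N - (q_F) = 0.
Forge's profit: π_F = (67 - Q)q_F - (19q_F). Setting ∂π_F/∂q_F = 0: 48 - 2q_F - (q_N) = 0.
Rearranging gives the reaction functions q_N = (58 - q_F)/2 and q_F = (48 - q_N)/2.
Solving the pair: q_N = 68/3, q_F = 38/3.
Total output Q = 68/3 + 38/3 = 106/3.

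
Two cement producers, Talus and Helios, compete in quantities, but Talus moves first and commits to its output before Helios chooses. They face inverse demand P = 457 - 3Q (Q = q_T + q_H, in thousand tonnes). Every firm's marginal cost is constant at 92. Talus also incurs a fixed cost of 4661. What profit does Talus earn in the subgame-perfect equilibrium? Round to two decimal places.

The follower Helios best-responds to any q_T: π_H = (457 - 3Q)q_H - 92q_H.
Setting the follower's marginal profit to zero, 365 - 3q_T - 6q_H = 0, i.e. q_H = (365 - 3q_T)/6.
Talus substitutes q_H(q_T) into its own profit: π_T = q_T(457 - 3q_T - (365 - 3q_T)/2) - 92q_T = (549/2 - (3/2)q_T)q_T - 92q_T.
The leader's first-order condition 365/2 - 3q_T = 0 yields q_T = 365/6.
Then q_H = (365 - 3·(365/6))/6 = 365/12.
Price P = 457 - 3·(365/4) = 733/4.
Talus's profit: (733/4 - 92)·(365/6) - 4661 = 890.0417.

890.04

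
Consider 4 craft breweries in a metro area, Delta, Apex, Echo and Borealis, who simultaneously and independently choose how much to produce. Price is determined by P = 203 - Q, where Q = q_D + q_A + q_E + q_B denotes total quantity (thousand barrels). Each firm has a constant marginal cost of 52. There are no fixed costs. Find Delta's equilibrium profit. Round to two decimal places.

Each firm earns π_i = (203 - Q)q_i - 52q_i.
Setting ∂π_i/∂q_i = 0 with rivals' quantities fixed: 151 - 2q_i - Σ_{j≠i} q_j = 0.
With identical firms every q_j equals q_i, so Σ_{j≠i} q_j = 3q_i and 151 = 5q_i, giving q_i = 151/5.
Price P = 203 - 604/5 = 411/5.
Delta's profit: (411/5 - 52)·(151/5) = 912.0400.

912.04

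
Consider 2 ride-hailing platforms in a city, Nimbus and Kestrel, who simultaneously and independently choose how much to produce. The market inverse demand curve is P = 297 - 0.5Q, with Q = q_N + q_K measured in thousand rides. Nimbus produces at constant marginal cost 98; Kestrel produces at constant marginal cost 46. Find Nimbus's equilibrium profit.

4802

Nimbus's profit: π_N = (297 - 0.5Q)q_N - (98q_N). Setting ∂π_N/∂q_N = 0: 199 - q_N - (1/2)(q_K) = 0.
Kestrel's profit: π_K = (297 - 0.5Q)q_K - (46q_K). Setting ∂π_K/∂q_K = 0: 251 - q_K - (1/2)(q_N) = 0.
Best responses: q_N = (199 - (1/2)q_K), q_K = (251 - (1/2)q_N).
Substituting one into the other gives q_N = 98 and q_K = 202.
Price P = 297 - (1/2)·300 = 147.
Nimbus's profit: (147 - 98)·98 = 4802.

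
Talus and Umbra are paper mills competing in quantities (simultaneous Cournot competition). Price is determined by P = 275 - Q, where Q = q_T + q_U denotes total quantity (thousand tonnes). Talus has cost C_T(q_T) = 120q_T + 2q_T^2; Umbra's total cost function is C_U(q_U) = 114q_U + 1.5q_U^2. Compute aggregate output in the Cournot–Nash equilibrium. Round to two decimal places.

49.14

Talus's profit: π_T = (275 - Q)q_T - (120q_T + 2q_T²). Setting ∂π_T/∂q_T = 0: 155 - 6q_T - (q_U) = 0.
Umbra's first-order condition: 161 - 5q_U - (q_T) = 0.
Best responses: q_T = (155 - q_U)/6, q_U = (161 - q_T)/5.
Substituting one into the other gives q_T = 614/29 and q_U = 811/29.
Total output Q = 614/29 + 811/29 = 1425/29.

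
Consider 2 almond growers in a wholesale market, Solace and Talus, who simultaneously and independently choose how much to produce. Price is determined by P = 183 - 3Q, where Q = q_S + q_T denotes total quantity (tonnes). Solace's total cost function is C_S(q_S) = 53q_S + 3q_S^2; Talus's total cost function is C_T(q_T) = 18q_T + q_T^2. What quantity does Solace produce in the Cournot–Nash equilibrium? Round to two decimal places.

6.26

Solace's profit: π_S = (183 - 3Q)q_S - (53q_S + 3q_S²). Setting ∂π_S/∂q_S = 0: 130 - 12q_S - 3(q_T) = 0.
Talus's first-order condition: 165 - 8q_T - 3(q_S) = 0.
Best responses: q_S = (130 - 3q_T)/12, q_T = (165 - 3q_S)/8.
Substituting one into the other gives q_S = 545/87 and q_T = 530/29.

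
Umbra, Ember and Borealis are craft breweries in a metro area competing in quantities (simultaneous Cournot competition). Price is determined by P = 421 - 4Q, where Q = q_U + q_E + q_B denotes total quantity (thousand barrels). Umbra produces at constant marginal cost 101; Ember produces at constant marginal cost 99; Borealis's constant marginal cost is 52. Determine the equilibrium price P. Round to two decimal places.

Umbra's profit: π_U = (421 - 4Q)q_U - (101q_U). Setting ∂π_U/∂q_U = 0: 320 - 8q_U - 4(q_E + q_B) = 0.
Ember's profit: π_E = (421 - 4Q)q_E - (99q_E). Setting ∂π_E/∂q_E = 0: 322 - 8q_E - 4(q_U + q_B) = 0.
Borealis's first-order condition: 369 - 8q_B - 4(q_U + q_E) = 0.
Summing all 3 equations gives 1011 − 16Q = 0, hence Q = 1011/16.
Back-substituting: q_U = (320 − 1011/4)/4 = 269/16, q_E = (322 − 1011/4)/4 = 277/16, q_B = (369 − 1011/4)/4 = 465/16.
Total output Q = 1011/16, so price P = 421 - 4·(1011/16) = 673/4.

168.25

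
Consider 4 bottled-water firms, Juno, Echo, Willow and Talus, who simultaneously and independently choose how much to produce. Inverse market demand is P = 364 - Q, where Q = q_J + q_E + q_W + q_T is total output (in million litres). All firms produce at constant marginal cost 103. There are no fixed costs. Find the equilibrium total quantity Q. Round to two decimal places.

A representative firm's profit is π_i = q_i(364 - Q) - 103q_i.
First-order condition (treating rivals' output as given): 261 - 2q_i - Σ_{j≠i} q_j = 0.
With identical firms every q_j equals q_i, so Σ_{j≠i} q_j = 3q_i and 261 = 5q_i, giving q_i = 261/5.
Total output Q = 261/5 + 261/5 + 261/5 + 261/5 = 1044/5.

208.80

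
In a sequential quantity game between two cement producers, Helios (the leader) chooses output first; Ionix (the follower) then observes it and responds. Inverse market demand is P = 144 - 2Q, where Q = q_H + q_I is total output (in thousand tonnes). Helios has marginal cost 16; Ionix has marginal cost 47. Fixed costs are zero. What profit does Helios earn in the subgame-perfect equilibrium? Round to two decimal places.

1580.06

The follower Ionix best-responds to any q_H: π_I = (144 - 2Q)q_I - 47q_I.
Follower FOC: 97 - 2q_H - 4q_I = 0, so q_I(q_H) = (97 - 2q_H)/4.
The leader anticipates this reaction. Substituting into P = 144 - 2Q gives P = 191/2 - q_H, so π_H = (191/2 - q_H)q_H - 16q_H.
Maximising: ∂π_H/∂q_H = 159/2 - 2q_H = 0, giving q_H = 159/4.
Then q_I = (97 - 2·(159/4))/4 = 35/8.
Price P = 144 - 2·(353/8) = 223/4.
Helios's profit: (223/4 - 16)·(159/4) = 1580.0625.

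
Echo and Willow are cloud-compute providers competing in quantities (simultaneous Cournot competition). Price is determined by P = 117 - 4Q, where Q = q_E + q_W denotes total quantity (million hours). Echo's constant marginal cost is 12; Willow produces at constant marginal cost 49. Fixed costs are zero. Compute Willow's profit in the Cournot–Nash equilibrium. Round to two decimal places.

26.69

Echo's profit: π_E = (117 - 4Q)q_E - (12q_E). Setting ∂π_E/∂q_E = 0: 105 - 8q_E - 4(q_W) = 0.
Willow's profit: π_W = (117 - 4Q)q_W - (49q_W). Setting ∂π_W/∂q_W = 0: 68 - 8q_W - 4(q_E) = 0.
Rearranging gives the reaction functions q_E = (105 - 4q_W)/8 and q_W = (68 - 4q_E)/8.
Solving the pair: q_E = 71/6, q_W = 31/12.
Price P = 117 - 4·(173/12) = 178/3.
Willow's profit: (178/3 - 49)·(31/12) = 961/36.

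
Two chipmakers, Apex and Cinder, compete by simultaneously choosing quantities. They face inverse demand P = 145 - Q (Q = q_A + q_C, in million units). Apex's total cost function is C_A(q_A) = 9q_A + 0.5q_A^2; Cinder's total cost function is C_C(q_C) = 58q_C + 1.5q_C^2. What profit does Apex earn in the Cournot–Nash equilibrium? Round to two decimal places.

Apex's profit: π_A = (145 - Q)q_A - (9q_A + (1/2)q_A²). Setting ∂π_A/∂q_A = 0: 136 - 3q_A - (q_C) = 0.
Cinder's profit: π_C = (145 - Q)q_C - (58q_C + (3/2)q_C²). Setting ∂π_C/∂q_C = 0: 87 - 5q_C - (q_A) = 0.
So q_A = (136 - q_C)/3 and q_C = (87 - q_A)/5.
Solving the pair: q_A = 593/14, q_C = 125/14.
Price P = 145 - 359/7 = 656/7.
Apex's profit: (656/7)·(593/14) - 9·(593/14) - (1/2)(593/14)² = 2691.1913.

2691.19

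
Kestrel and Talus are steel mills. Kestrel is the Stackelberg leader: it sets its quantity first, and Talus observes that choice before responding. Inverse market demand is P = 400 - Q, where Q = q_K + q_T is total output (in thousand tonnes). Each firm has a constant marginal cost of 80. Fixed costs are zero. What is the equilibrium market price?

The follower Talus best-responds to any q_K: π_T = (400 - Q)q_T - 80q_T.
∂π_T/∂q_T = 320 - q_K - 2q_T = 0 gives the reaction function q_T = (320 - q_K)/2.
Kestrel substitutes q_T(q_K) into its own profit: π_K = q_K(400 - q_K - (320 - q_K)/2) - 80q_K = (240 - (1/2)q_K)q_K - 80q_K.
Maximising: ∂π_K/∂q_K = 160 - q_K = 0, giving q_K = 160.
Then q_T = (320 - 160)/2 = 80.
Total output Q = 240, so price P = 400 - 240 = 160.

160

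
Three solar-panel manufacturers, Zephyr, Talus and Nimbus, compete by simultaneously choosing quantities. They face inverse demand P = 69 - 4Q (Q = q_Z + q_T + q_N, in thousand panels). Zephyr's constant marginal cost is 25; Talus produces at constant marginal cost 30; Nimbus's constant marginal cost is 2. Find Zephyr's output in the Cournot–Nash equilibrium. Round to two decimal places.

1.63

Zephyr's profit: π_Z = (69 - 4Q)q_Z - (25q_Z). Setting ∂π_Z/∂q_Z = 0: 44 - 8q_Z - 4(q_T + q_N) = 0.
Talus's profit: π_T = (69 - 4Q)q_T - (30q_T). Setting ∂π_T/∂q_T = 0: 39 - 8q_T - 4(q_Z + q_N) = 0.
Nimbus's profit: π_N = (69 - 4Q)q_N - (2q_N). Setting ∂π_N/∂q_N = 0: 67 - 8q_N - 4(q_Z + q_T) = 0.
Summing all 3 equations gives 150 − 16Q = 0, hence Q = 75/8.
Back-substituting: q_Z = (44 − 75/2)/4 = 13/8, q_T = (39 − 75/2)/4 = 3/8, q_N = (67 − 75/2)/4 = 59/8.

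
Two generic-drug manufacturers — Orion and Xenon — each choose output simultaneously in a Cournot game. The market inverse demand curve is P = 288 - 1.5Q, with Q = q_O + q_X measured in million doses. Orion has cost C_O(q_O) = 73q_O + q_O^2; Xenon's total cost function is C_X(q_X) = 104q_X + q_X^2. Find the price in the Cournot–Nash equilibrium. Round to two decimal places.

195.92

Orion's profit: π_O = (288 - 1.5Q)q_O - (73q_O + q_O²). Setting ∂π_O/∂q_O = 0: 215 - 5q_O - (3/2)(q_X) = 0.
Xenon's first-order condition: 184 - 5q_X - (3/2)(q_O) = 0.
Best responses: q_O = (215 - (3/2)q_X)/5, q_X = (184 - (3/2)q_O)/5.
Solving the pair: q_O = 35.1209, q_X = 26.2637.
Total output Q = 798/13, so price P = 288 - (3/2)·(798/13) = 195.9231.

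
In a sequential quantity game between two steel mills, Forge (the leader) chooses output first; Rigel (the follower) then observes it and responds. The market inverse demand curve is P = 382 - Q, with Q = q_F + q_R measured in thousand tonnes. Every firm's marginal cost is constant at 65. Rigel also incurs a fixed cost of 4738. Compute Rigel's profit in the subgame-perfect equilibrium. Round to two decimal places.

1542.56

Solve by backward induction. Given q_F, the follower Rigel maximises π_R = (382 - q_F - q_R)q_R - 65q_R.
∂π_R/∂q_R = 317 - q_F - 2q_R = 0 gives the reaction function q_R = (317 - q_F)/2.
The leader anticipates this reaction. Substituting into P = 382 - Q gives P = 447/2 - (1/2)q_F, so π_F = (447/2 - (1/2)q_F)q_F - 65q_F.
Maximising: ∂π_F/∂q_F = 317/2 - q_F = 0, giving q_F = 317/2.
Then q_R = (317 - 317/2)/2 = 317/4.
Price P = 382 - 951/4 = 577/4.
Rigel's profit: (577/4 - 65)·(317/4) - 4738 = 1542.5625.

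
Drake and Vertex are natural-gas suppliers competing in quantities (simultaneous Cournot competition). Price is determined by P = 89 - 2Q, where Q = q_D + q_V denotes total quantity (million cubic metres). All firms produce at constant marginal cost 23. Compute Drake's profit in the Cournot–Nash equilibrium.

A representative firm's profit is π_i = q_i(89 - 2Q) - 23q_i.
Setting ∂π_i/∂q_i = 0 with rivals' quantities fixed: 66 - 4q_i - 2q_j = 0.
By symmetry each firm produces the same amount; substituting q_j = q_i yields q_i = 66/6 = 11.
Price P = 89 - 2·22 = 45.
Drake's profit: (45 - 23)·11 = 242.

242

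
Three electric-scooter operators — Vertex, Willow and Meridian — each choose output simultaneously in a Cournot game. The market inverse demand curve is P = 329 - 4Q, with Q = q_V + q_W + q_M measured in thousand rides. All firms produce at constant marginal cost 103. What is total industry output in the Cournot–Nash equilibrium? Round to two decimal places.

Each firm earns π_i = (329 - 4Q)q_i - 103q_i.
Setting ∂π_i/∂q_i = 0 with rivals' quantities fixed: 226 - 8q_i - 4·Σ_{j≠i} q_j = 0.
By symmetry each firm produces the same amount; substituting Σ_{j≠i} q_j = 2q_i yields q_i = 226/16 = 113/8.
Total output Q = 113/8 + 113/8 + 113/8 = 339/8.

42.38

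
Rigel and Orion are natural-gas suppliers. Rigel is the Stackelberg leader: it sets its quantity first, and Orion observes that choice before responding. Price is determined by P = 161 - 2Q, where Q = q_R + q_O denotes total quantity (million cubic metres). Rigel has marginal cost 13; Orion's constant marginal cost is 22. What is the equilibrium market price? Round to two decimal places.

52.25

Solve by backward induction. Given q_R, the follower Orion maximises π_O = (161 - 2q_R - 2q_O)q_O - 22q_O.
Follower FOC: 139 - 2q_R - 4q_O = 0, so q_O(q_R) = (139 - 2q_R)/4.
Rigel substitutes q_O(q_R) into its own profit: π_R = q_R(161 - 2q_R - (139 - 2q_R)/2) - 13q_R = (183/2 - q_R)q_R - 13q_R.
Maximising: ∂π_R/∂q_R = 157/2 - 2q_R = 0, giving q_R = 157/4.
Then q_O = (139 - 2·(157/4))/4 = 121/8.
Total output Q = 435/8, so price P = 161 - 2·(435/8) = 209/4.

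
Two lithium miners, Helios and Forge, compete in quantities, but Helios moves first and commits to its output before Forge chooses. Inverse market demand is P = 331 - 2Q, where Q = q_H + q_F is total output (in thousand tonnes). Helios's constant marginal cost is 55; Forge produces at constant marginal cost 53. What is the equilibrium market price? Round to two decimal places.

Solve by backward induction. Given q_H, the follower Forge maximises π_F = (331 - 2q_H - 2q_F)q_F - 53q_F.
Setting the follower's marginal profit to zero, 278 - 2q_H - 4q_F = 0, i.e. q_F = (278 - 2q_H)/4.
The leader anticipates this reaction. Substituting into P = 331 - 2Q gives P = 192 - q_H, so π_H = (192 - q_H)q_H - 55q_H.
Leader FOC: 137 - 2q_H = 0, so q_H = 137/2.
Then q_F = (278 - 2·(137/2))/4 = 141/4.
Total output Q = 415/4, so price P = 331 - 2·(415/4) = 247/2.

123.50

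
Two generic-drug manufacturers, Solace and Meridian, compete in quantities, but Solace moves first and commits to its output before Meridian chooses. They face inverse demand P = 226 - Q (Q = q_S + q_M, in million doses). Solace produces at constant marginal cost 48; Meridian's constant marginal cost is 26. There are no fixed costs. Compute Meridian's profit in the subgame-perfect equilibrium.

3721

Solve by backward induction. Given q_S, the follower Meridian maximises π_M = (226 - q_S - q_M)q_M - 26q_M.
Setting the follower's marginal profit to zero, 200 - q_S - 2q_M = 0, i.e. q_M = (200 - q_S)/2.
The leader anticipates this reaction. Substituting into P = 226 - Q gives P = 126 - (1/2)q_S, so π_S = (126 - (1/2)q_S)q_S - 48q_S.
Maximising: ∂π_S/∂q_S = 78 - q_S = 0, giving q_S = 78.
Then q_M = (200 - 78)/2 = 61.
Price P = 226 - 139 = 87.
Meridian's profit: (87 - 26)·61 = 3721.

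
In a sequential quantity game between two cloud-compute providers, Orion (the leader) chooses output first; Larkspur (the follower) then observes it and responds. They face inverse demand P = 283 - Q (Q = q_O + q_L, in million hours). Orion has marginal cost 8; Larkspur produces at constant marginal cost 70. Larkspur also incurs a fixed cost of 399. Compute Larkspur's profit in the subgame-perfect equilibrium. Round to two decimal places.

96.06

Solve by backward induction. Given q_O, the follower Larkspur maximises π_L = (283 - q_O - q_L)q_L - 70q_L.
∂π_L/∂q_L = 213 - q_O - 2q_L = 0 gives the reaction function q_L = (213 - q_O)/2.
Orion substitutes q_L(q_O) into its own profit: π_O = q_O(283 - q_O - (213 - q_O)/2) - 8q_O = (353/2 - (1/2)q_O)q_O - 8q_O.
The leader's first-order condition 337/2 - q_O = 0 yields q_O = 337/2.
Then q_L = (213 - 337/2)/2 = 89/4.
Price P = 283 - 763/4 = 369/4.
Larkspur's profit: (369/4 - 70)·(89/4) - 399 = 1537/16.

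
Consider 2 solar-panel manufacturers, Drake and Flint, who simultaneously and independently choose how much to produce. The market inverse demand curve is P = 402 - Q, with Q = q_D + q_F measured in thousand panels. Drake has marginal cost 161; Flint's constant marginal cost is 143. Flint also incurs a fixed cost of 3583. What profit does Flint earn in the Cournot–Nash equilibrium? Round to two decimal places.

4942.44

Drake's profit: π_D = (402 - Q)q_D - (161q_D). Setting ∂π_D/∂q_D = 0: 241 - 2q_D - (q_F) = 0.
Flint's profit: π_F = (402 - Q)q_F - (143q_F). Setting ∂π_F/∂q_F = 0: 259 - 2q_F - (q_D) = 0.
Rearranging gives the reaction functions q_D = (241 - q_F)/2 and q_F = (259 - q_D)/2.
Substituting one into the other gives q_D = 223/3 and q_F = 277/3.
Price P = 402 - 500/3 = 706/3.
Flint's profit: (706/3 - 143)·(277/3) - 3583 = 4942.4444.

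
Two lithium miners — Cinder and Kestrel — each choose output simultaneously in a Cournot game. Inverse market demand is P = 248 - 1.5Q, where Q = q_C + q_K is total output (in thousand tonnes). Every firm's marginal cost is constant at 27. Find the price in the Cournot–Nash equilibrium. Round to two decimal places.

100.67

A representative firm's profit is π_i = q_i(248 - 1.5Q) - 27q_i.
Setting ∂π_i/∂q_i = 0 with rivals' quantities fixed: 221 - 3q_i - (3/2)q_j = 0.
By symmetry each firm produces the same amount; substituting q_j = q_i yields q_i = 221/(9/2) = 442/9.
Total output Q = 884/9, so price P = 248 - (3/2)·(884/9) = 302/3.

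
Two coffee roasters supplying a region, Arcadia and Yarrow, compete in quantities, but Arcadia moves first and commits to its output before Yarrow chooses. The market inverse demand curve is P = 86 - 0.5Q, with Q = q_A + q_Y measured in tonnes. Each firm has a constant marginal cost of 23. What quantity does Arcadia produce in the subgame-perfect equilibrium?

63

The follower Yarrow best-responds to any q_A: π_Y = (86 - 0.5Q)q_Y - 23q_Y.
Setting the follower's marginal profit to zero, 63 - (1/2)q_A - q_Y = 0, i.e. q_Y = (63 - (1/2)q_A).
The leader anticipates this reaction. Substituting into P = 86 - 0.5Q gives P = 109/2 - (1/4)q_A, so π_A = (109/2 - (1/4)q_A)q_A - 23q_A.
Maximising: ∂π_A/∂q_A = 63/2 - (1/2)q_A = 0, giving q_A = 63.
Then q_Y = (63 - (1/2)·63) = 63/2.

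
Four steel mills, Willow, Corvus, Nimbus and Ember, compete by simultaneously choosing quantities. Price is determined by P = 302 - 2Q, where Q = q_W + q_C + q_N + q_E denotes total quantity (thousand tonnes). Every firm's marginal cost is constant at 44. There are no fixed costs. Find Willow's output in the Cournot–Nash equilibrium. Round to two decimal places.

25.80

A representative firm's profit is π_i = q_i(302 - 2Q) - 44q_i.
First-order condition (treating rivals' output as given): 258 - 4q_i - 2·Σ_{j≠i} q_j = 0.
By symmetry each firm produces the same amount; substituting Σ_{j≠i} q_j = 3q_i yields q_i = 258/10 = 129/5.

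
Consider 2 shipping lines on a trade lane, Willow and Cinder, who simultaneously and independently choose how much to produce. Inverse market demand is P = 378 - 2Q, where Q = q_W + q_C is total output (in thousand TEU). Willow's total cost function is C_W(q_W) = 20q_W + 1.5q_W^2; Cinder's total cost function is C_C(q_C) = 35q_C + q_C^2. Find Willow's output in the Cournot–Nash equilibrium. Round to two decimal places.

Willow's profit: π_W = (378 - 2Q)q_W - (20q_W + (3/2)q_W²). Setting ∂π_W/∂q_W = 0: 358 - 7q_W - 2(q_C) = 0.
Cinder's first-order condition: 343 - 6q_C - 2(q_W) = 0.
Rearranging gives the reaction functions q_W = (358 - 2q_C)/7 and q_C = (343 - 2q_W)/6.
Substituting one into the other gives q_W = 731/19 and q_C = 1685/38.

38.47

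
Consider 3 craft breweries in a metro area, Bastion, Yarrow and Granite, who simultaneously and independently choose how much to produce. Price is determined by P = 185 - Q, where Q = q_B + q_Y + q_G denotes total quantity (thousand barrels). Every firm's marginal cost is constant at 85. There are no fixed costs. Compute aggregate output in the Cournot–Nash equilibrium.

75

Each firm earns π_i = (185 - Q)q_i - 85q_i.
First-order condition (treating rivals' output as given): 100 - 2q_i - Σ_{j≠i} q_j = 0.
With identical firms every q_j equals q_i, so Σ_{j≠i} q_j = 2q_i and 100 = 4q_i, giving q_i = 25.
Total output Q = 25 + 25 + 25 = 75.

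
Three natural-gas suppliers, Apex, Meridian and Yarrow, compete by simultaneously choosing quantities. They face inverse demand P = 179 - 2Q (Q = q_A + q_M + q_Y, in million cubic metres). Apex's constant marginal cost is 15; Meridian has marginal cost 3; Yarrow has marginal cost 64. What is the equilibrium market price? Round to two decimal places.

Apex's profit: π_A = (179 - 2Q)q_A - (15q_A). Setting ∂π_A/∂q_A = 0: 164 - 4q_A - 2(q_M + q_Y) = 0.
Meridian's first-order condition: 176 - 4q_M - 2(q_A + q_Y) = 0.
Yarrow's first-order condition: 115 - 4q_Y - 2(q_A + q_M) = 0.
Adding the 3 conditions: 455 − 4Q − 4Q = 0, i.e. Q = 455/8.
Back-substituting: q_A = (164 − 455/4)/2 = 201/8, q_M = (176 − 455/4)/2 = 249/8, q_Y = (115 − 455/4)/2 = 5/8.
Total output Q = 455/8, so price P = 179 - 2·(455/8) = 261/4.

65.25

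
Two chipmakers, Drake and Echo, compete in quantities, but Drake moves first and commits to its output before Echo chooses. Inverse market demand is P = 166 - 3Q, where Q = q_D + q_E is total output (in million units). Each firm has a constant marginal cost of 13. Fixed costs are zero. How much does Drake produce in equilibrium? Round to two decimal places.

Solve by backward induction. Given q_D, the follower Echo maximises π_E = (166 - 3q_D - 3q_E)q_E - 13q_E.
Setting the follower's marginal profit to zero, 153 - 3q_D - 6q_E = 0, i.e. q_E = (153 - 3q_D)/6.
The leader anticipates this reaction. Substituting into P = 166 - 3Q gives P = 179/2 - (3/2)q_D, so π_D = (179/2 - (3/2)q_D)q_D - 13q_D.
The leader's first-order condition 153/2 - 3q_D = 0 yields q_D = 51/2.
Then q_E = (153 - 3·(51/2))/6 = 51/4.

25.50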